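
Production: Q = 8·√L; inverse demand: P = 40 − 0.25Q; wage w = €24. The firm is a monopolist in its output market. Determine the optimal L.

L* = 16

Marginal revenue from the inverse demand is MR = 40 − 0.5Q.
The marginal product is MP_L = 4·L^(-1/2).
A monopolist hires until marginal revenue product equals the wage: MR·MP_L = w.
At L, Q = 8·√L. Substituting and solving: (40 − 4·√L)·4·L^(-1/2) = 24 gives L = 16.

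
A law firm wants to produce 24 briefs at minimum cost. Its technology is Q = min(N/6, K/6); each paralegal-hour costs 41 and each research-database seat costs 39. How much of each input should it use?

With a fixed-proportions technology, the cost-minimizing bundle uses no slack in either input: N/6 = K/6 = Q.
So N = 6·24 = 144 and K = 6·24 = 144.

N* = 144, K* = 144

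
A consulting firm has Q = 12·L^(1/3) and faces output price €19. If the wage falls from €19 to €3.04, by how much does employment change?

From P·MP_L = w with MP_L = 4·L^(-2/3), the labor demand is L(w) = (76/w)^(3/2).
At w = 19: L = 8. At w = 3.04: L = 125.
ΔL = 125 − 8 = 117.

ΔL = 117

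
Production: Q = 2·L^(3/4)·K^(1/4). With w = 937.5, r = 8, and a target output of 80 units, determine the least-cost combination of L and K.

L* = 16, K* = 625

Cost minimization requires the marginal rate of technical substitution to equal the input-price ratio: MP_L/MP_K = w/r.
Here MP_L/MP_K = (3/4)·(K/L)/(1/4) = 3·(K/L). Setting this equal to 937.5/8 = 117.1875 gives K = 39.0625L.
Substituting into Q = 80: 2·L^(3/4)·(39.0625L)^(1/4) = 80.
Solving, L = 16 and K = 625.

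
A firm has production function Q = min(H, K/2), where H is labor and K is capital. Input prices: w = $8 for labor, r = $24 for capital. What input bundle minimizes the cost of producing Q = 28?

H* = 28, K* = 56

With a fixed-proportions technology, the cost-minimizing bundle uses no slack in either input: H = K/2 = Q.
So H = 28 and K = 2·28 = 56.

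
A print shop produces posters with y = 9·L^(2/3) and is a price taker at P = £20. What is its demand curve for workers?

MP_L = (2/3)·9·L^(-1/3) = 6·L^(-1/3).
Setting P·MP_L = w: 120·L^(-1/3) = w.
Solving for L: L^(-1/3) = w/120, so L = (120/w)^(3).

L(w) = 1728000/w³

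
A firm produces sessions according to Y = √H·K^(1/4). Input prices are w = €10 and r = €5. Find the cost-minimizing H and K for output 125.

Cost minimization requires the marginal rate of technical substitution to equal the input-price ratio: MP_H/MP_K = w/r.
Here MP_H/MP_K = (1/2)·(K/H)/(1/4) = 2·(K/H). Setting this equal to 10/5 = 2 gives K = H.
Substituting into Y = 125: H^(1/2)·(H)^(1/4) = 125.
Solving, H = 625 and K = 625.

H* = 625, K* = 625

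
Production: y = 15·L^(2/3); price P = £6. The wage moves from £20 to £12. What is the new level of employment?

From P·MP_L = w with MP_L = 10·L^(-1/3), the labor demand is L(w) = (60/w)^(3).
At w = 20: L = 27. At w = 12: L = 125.

L* = 125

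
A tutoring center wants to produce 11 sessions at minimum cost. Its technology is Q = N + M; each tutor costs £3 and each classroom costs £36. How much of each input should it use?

The inputs are perfect substitutes, so the firm uses whichever has the lower cost per unit of output.
Cost per unit of output via N is 3; via M it is 36. N is cheaper.
Producing Q = 11 with N alone: N = 11, M = 0.

N* = 11, M* = 0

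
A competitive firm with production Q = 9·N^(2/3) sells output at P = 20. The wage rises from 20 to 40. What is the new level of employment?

N* = 27

From P·MP_N = w with MP_N = 6·N^(-1/3), the labor demand is N(w) = (120/w)^(3).
At w = 20: N = 216. At w = 40: N = 27.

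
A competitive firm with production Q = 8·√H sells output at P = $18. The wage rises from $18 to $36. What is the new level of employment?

H* = 4

From P·MP_H = w with MP_H = 4·H^(-1/2), the labor demand is H(w) = (72/w)^(2).
At w = 18: H = 16. At w = 36: H = 4.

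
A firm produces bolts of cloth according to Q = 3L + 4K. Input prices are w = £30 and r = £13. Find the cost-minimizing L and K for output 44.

L* = 0, K* = 11

The inputs are perfect substitutes, so the firm uses whichever has the lower cost per unit of output.
Cost per unit of output via L is w/3 = 10; via K it is r/4 = 3.25. K is cheaper.
Producing Q = 44 with K alone: L = 0, K = 11.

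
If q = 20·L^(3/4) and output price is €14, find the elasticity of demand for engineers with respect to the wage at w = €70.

ε = -4

MP_L = (3/4)·20·L^(-1/4), so P·MP_L = w gives 210·L^(-1/4) = w.
Solving, L(w) = (210/w)^(4). This is a constant-elasticity form: L ∝ w^(−4), so ε = −4.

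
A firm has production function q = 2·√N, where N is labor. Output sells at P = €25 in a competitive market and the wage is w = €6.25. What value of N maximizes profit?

N* = 16

MP_N = (1/2)·2·N^(-1/2) = N^(-1/2).
Profit maximization for a price taker requires P·MP_N = w: 25·N^(-1/2) = 6.25.
So N^(-1/2) = 0.25, which gives N = 16.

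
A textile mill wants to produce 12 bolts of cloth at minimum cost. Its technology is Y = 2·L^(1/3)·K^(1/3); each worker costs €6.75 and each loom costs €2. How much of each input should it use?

Cost minimization requires the marginal rate of technical substitution to equal the input-price ratio: MP_L/MP_K = w/r.
Here MP_L/MP_K = (1/3)·(K/L)/(1/3) = (K/L). Setting this equal to 6.75/2 = 3.375 gives K = 3.375L.
Substituting into Y = 12: 2·L^(1/3)·(3.375L)^(1/3) = 12.
Solving, L = 8 and K = 27.

L* = 8, K* = 27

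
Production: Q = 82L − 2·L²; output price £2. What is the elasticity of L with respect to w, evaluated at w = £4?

ε = -0.025

From P·MP_L = w with MP_L = 82 − 4L, labor demand is L(w) = (82 − w/2)/4.
dL/dw = −1/(8) = -0.125.
At w = 4, L = 20, so ε = (dL/dw)·(w/L) = (-0.125)·(4/20) = -0.025.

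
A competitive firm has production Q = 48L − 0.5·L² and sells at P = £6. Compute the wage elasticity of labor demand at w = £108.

ε = -0.6

From P·MP_L = w with MP_L = 48 − L, labor demand is L(w) = 48 − w/6.
dL/dw = −1/(6) = -1/6.
At w = 108, L = 30, so ε = (dL/dw)·(w/L) = (-1/6)·(108/30) = -0.6.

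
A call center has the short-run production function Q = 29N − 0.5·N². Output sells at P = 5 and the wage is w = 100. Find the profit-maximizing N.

The marginal product of N is MP_N = 29 − N.
A price-taking firm hires until the value of the marginal product equals the wage: P·MP_N = w, so 5·(29 − N) = 100.
Then 29 − N = 20, giving N = 9.

N* = 9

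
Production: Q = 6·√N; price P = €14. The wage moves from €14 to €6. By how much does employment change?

From P·MP_N = w with MP_N = 3·N^(-1/2), the labor demand is N(w) = (42/w)^(2).
At w = 14: N = 9. At w = 6: N = 49.
ΔN = 49 − 9 = 40.

ΔN = 40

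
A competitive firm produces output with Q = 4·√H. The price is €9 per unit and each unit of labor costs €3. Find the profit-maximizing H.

MP_H = (1/2)·4·H^(-1/2) = 2·H^(-1/2).
Profit maximization for a price taker requires P·MP_H = w: 9·2·H^(-1/2) = 3.
So H^(-1/2) = 1/6, which gives H = 36.

H* = 36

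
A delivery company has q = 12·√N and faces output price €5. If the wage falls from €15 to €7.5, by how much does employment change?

From P·MP_N = w with MP_N = 6·N^(-1/2), the labor demand is N(w) = (30/w)^(2).
At w = 15: N = 4. At w = 7.5: N = 16.
ΔN = 16 − 4 = 12.

ΔN = 12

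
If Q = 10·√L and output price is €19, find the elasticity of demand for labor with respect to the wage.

ε = -2

MP_L = (1/2)·10·L^(-1/2), so P·MP_L = w gives 95·L^(-1/2) = w.
Solving, L(w) = (95/w)^(2). This is a constant-elasticity form: L ∝ w^(−2), so ε = −2.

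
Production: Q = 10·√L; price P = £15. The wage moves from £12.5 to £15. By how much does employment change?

ΔL = -11

From P·MP_L = w with MP_L = 5·L^(-1/2), the labor demand is L(w) = (75/w)^(2).
At w = 12.5: L = 36. At w = 15: L = 25.
ΔL = 25 − 36 = -11.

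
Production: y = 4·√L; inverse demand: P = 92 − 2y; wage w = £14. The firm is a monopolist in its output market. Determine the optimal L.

Marginal revenue from the inverse demand is MR = 92 − 4y.
The marginal product is MP_L = 2·L^(-1/2).
A monopolist hires until marginal revenue product equals the wage: MR·MP_L = w.
At L, y = 4·√L. Substituting and solving: (92 − 16·√L)·2·L^(-1/2) = 14 gives L = 16.

L* = 16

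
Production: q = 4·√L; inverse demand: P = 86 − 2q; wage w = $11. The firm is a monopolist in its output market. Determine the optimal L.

L* = 16

Marginal revenue from the inverse demand is MR = 86 − 4q.
The marginal product is MP_L = 2·L^(-1/2).
A monopolist hires until marginal revenue product equals the wage: MR·MP_L = w.
At L, q = 4·√L. Substituting and solving: (86 − 16·√L)·2·L^(-1/2) = 11 gives L = 16.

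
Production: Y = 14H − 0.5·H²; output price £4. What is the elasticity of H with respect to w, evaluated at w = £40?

ε = -2.5

From P·MP_H = w with MP_H = 14 − H, labor demand is H(w) = 14 − w/4.
dH/dw = −1/(4) = -0.25.
At w = 40, H = 4, so ε = (dH/dw)·(w/H) = (-0.25)·(40/4) = -2.5.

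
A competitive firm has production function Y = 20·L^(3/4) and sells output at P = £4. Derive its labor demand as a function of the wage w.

MP_L = (3/4)·20·L^(-1/4) = 15·L^(-1/4).
Setting P·MP_L = w: 60·L^(-1/4) = w.
Solving for L: L^(-1/4) = w/60, so L = (60/w)^(4).

L(w) = (60/w)^(4)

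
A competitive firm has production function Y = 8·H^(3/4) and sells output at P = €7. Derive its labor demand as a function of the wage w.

H(w) = 3111696/w^(4)

MP_H = (3/4)·8·H^(-1/4) = 6·H^(-1/4).
Setting P·MP_H = w: 42·H^(-1/4) = w.
Solving for H: H^(-1/4) = w/42, so H = (42/w)^(4).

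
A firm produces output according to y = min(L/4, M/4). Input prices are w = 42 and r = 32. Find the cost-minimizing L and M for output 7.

L* = 28, M* = 28

With a fixed-proportions technology, the cost-minimizing bundle uses no slack in either input: L/4 = M/4 = y.
So L = 4·7 = 28 and M = 4·7 = 28.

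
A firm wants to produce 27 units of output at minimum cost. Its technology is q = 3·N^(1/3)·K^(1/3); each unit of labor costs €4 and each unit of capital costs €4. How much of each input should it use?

N* = 27, K* = 27

Cost minimization requires the marginal rate of technical substitution to equal the input-price ratio: MP_N/MP_K = w/r.
Here MP_N/MP_K = (1/3)·(K/N)/(1/3) = (K/N). Setting this equal to 4/4 = 1 gives K = N.
Substituting into q = 27: 3·N^(1/3)·(N)^(1/3) = 27.
Solving, N = 27 and K = 27.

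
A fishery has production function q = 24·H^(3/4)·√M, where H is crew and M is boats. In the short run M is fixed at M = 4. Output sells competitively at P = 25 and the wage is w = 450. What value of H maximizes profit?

H* = 16

With M = 4, MP_H = (3/4)·24·H^(-1/4)·4^(1/2) = 36·H^(-1/4).
Profit maximization for a price taker requires P·MP_H = w: 25·36·H^(-1/4) = 450.
So H^(-1/4) = 0.5, which gives H = 16.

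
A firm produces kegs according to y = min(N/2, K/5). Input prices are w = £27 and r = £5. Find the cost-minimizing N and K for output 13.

With a fixed-proportions technology, the cost-minimizing bundle uses no slack in either input: N/2 = K/5 = y.
So N = 2·13 = 26 and K = 5·13 = 65.

N* = 26, K* = 65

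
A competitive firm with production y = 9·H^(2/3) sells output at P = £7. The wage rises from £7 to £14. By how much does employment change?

From P·MP_H = w with MP_H = 6·H^(-1/3), the labor demand is H(w) = (42/w)^(3).
At w = 7: H = 216. At w = 14: H = 27.
ΔH = 27 − 216 = -189.

ΔH = -189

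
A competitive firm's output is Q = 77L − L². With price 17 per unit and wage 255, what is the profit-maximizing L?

The marginal product of L is MP_L = 77 − 2L.
A price-taking firm hires until the value of the marginal product equals the wage: P·MP_L = w, so 17·(77 − 2L) = 255.
Then 77 − 2L = 15, giving L = 31.

L* = 31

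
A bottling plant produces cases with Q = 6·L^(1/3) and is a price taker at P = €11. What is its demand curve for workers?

MP_L = (1/3)·6·L^(-2/3) = 2·L^(-2/3).
Setting P·MP_L = w: 22·L^(-2/3) = w.
Solving for L: L^(-2/3) = w/22, so L = (22/w)^(3/2).

L(w) = (22/w)^(3/2)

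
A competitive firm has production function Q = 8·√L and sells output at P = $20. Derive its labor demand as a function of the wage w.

L(w) = 6400/w²

MP_L = (1/2)·8·L^(-1/2) = 4·L^(-1/2).
Setting P·MP_L = w: 80·L^(-1/2) = w.
Solving for L: L^(-1/2) = w/80, so L = (80/w)^(2).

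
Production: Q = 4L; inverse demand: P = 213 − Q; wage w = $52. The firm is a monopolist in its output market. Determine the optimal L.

L* = 25

Marginal revenue from the inverse demand is MR = 213 − 2Q.
The marginal product is MP_L = 4.
A monopolist hires until marginal revenue product equals the wage: MR·MP_L = w.
(213 − 8L)·4 = 52, so L = 25.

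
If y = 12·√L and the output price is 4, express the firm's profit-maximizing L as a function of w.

L(w) = 576/w²

MP_L = (1/2)·12·L^(-1/2) = 6·L^(-1/2).
Setting P·MP_L = w: 24·L^(-1/2) = w.
Solving for L: L^(-1/2) = w/24, so L = (24/w)^(2).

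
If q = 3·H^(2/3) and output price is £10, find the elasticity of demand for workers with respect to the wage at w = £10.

MP_H = (2/3)·3·H^(-1/3), so P·MP_H = w gives 20·H^(-1/3) = w.
Solving, H(w) = (20/w)^(3). This is a constant-elasticity form: H ∝ w^(−3), so ε = −3.

ε = -3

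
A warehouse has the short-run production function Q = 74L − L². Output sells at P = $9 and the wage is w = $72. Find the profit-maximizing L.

The marginal product of L is MP_L = 74 − 2L.
A price-taking firm hires until the value of the marginal product equals the wage: P·MP_L = w, so 9·(74 − 2L) = 72.
Then 74 − 2L = 8, giving L = 33.

L* = 33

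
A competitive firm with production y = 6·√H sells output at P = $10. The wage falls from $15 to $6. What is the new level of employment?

H* = 25

From P·MP_H = w with MP_H = 3·H^(-1/2), the labor demand is H(w) = (30/w)^(2).
At w = 15: H = 4. At w = 6: H = 25.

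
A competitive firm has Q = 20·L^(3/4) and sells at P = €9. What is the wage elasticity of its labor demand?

MP_L = (3/4)·20·L^(-1/4), so P·MP_L = w gives 135·L^(-1/4) = w.
Solving, L(w) = (135/w)^(4). This is a constant-elasticity form: L ∝ w^(−4), so ε = −4.

ε = -4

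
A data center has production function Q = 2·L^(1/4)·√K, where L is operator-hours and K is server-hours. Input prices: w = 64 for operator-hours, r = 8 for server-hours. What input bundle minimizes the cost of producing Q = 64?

Cost minimization requires the marginal rate of technical substitution to equal the input-price ratio: MP_L/MP_K = w/r.
Here MP_L/MP_K = (1/4)·(K/L)/(1/2) = 0.5·(K/L). Setting this equal to 64/8 = 8 gives K = 16L.
Substituting into Q = 64: 2·L^(1/4)·(16L)^(1/2) = 64.
Solving, L = 16 and K = 256.

L* = 16, K* = 256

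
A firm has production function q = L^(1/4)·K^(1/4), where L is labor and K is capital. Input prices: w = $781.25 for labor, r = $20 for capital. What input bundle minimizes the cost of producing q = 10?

L* = 16, K* = 625

Cost minimization requires the marginal rate of technical substitution to equal the input-price ratio: MP_L/MP_K = w/r.
Here MP_L/MP_K = (1/4)·(K/L)/(1/4) = (K/L). Setting this equal to 781.25/20 = 39.0625 gives K = 39.0625L.
Substituting into q = 10: L^(1/4)·(39.0625L)^(1/4) = 10.
Solving, L = 16 and K = 625.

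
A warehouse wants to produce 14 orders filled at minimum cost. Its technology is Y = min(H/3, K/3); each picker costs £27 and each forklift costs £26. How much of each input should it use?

With a fixed-proportions technology, the cost-minimizing bundle uses no slack in either input: H/3 = K/3 = Y.
So H = 3·14 = 42 and K = 3·14 = 42.

H* = 42, K* = 42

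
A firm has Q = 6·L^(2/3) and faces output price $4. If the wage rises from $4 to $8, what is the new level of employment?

From P·MP_L = w with MP_L = 4·L^(-1/3), the labor demand is L(w) = (16/w)^(3).
At w = 4: L = 64. At w = 8: L = 8.

L* = 8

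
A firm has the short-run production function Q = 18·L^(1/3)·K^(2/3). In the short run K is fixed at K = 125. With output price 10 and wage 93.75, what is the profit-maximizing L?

With K = 125, MP_L = (1/3)·18·L^(-2/3)·125^(2/3) = 150·L^(-2/3).
Profit maximization for a price taker requires P·MP_L = w: 10·150·L^(-2/3) = 93.75.
So L^(-2/3) = 0.0625, which gives L = 64.

L* = 64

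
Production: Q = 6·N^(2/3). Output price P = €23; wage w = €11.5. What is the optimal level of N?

N* = 512

MP_N = (2/3)·6·N^(-1/3) = 4·N^(-1/3).
Profit maximization for a price taker requires P·MP_N = w: 23·4·N^(-1/3) = 11.5.
So N^(-1/3) = 0.125, which gives N = 512.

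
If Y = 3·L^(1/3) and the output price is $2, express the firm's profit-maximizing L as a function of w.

L(w) = (2/w)^(3/2)

MP_L = (1/3)·3·L^(-2/3) = L^(-2/3).
Setting P·MP_L = w: 2·L^(-2/3) = w.
Solving for L: L^(-2/3) = w/2, so L = (2/w)^(3/2).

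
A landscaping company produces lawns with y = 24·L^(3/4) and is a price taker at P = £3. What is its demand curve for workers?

MP_L = (3/4)·24·L^(-1/4) = 18·L^(-1/4).
Setting P·MP_L = w: 54·L^(-1/4) = w.
Solving for L: L^(-1/4) = w/54, so L = (54/w)^(4).

L(w) = 8503056/w^(4)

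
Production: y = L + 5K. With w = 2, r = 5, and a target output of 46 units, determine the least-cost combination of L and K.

L* = 0, K* = 9.2

The inputs are perfect substitutes, so the firm uses whichever has the lower cost per unit of output.
Cost per unit of output via L is 2; via K it is 1. K is cheaper.
Producing y = 46 with K alone: L = 0, K = 9.2.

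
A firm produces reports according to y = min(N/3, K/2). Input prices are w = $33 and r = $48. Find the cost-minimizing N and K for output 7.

N* = 21, K* = 14

With a fixed-proportions technology, the cost-minimizing bundle uses no slack in either input: N/3 = K/2 = y.
So N = 3·7 = 21 and K = 2·7 = 14.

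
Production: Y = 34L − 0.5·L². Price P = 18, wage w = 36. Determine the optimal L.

The marginal product of L is MP_L = 34 − L.
A price-taking firm hires until the value of the marginal product equals the wage: P·MP_L = w, so 18·(34 − L) = 36.
Then 34 − L = 2, giving L = 32.

L* = 32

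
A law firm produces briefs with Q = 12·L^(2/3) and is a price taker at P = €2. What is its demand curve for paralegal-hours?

MP_L = (2/3)·12·L^(-1/3) = 8·L^(-1/3).
Setting P·MP_L = w: 16·L^(-1/3) = w.
Solving for L: L^(-1/3) = w/16, so L = (16/w)^(3).

L(w) = 4096/w³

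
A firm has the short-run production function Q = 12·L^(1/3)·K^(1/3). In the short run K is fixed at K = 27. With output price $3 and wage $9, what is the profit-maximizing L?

L* = 8

With K = 27, MP_L = (1/3)·12·L^(-2/3)·27^(1/3) = 12·L^(-2/3).
Profit maximization for a price taker requires P·MP_L = w: 3·12·L^(-2/3) = 9.
So L^(-2/3) = 0.25, which gives L = 8.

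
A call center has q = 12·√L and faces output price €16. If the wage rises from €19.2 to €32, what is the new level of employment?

L* = 9

From P·MP_L = w with MP_L = 6·L^(-1/2), the labor demand is L(w) = (96/w)^(2).
At w = 19.2: L = 25. At w = 32: L = 9.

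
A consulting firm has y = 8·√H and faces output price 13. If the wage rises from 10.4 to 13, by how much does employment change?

From P·MP_H = w with MP_H = 4·H^(-1/2), the labor demand is H(w) = (52/w)^(2).
At w = 10.4: H = 25. At w = 13: H = 16.
ΔH = 16 − 25 = -9.

ΔH = -9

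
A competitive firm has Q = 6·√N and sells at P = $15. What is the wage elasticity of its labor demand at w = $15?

MP_N = (1/2)·6·N^(-1/2), so P·MP_N = w gives 45·N^(-1/2) = w.
Solving, N(w) = (45/w)^(2). This is a constant-elasticity form: N ∝ w^(−2), so ε = −2.

ε = -2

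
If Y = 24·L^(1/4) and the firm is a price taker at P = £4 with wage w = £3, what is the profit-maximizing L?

L* = 16

MP_L = (1/4)·24·L^(-3/4) = 6·L^(-3/4).
Profit maximization for a price taker requires P·MP_L = w: 4·6·L^(-3/4) = 3.
So L^(-3/4) = 0.125, which gives L = 16.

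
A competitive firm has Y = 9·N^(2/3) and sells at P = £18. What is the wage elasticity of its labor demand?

MP_N = (2/3)·9·N^(-1/3), so P·MP_N = w gives 108·N^(-1/3) = w.
Solving, N(w) = (108/w)^(3). This is a constant-elasticity form: N ∝ w^(−3), so ε = −3.

ε = -3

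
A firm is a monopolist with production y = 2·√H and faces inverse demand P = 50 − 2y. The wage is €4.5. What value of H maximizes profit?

H* = 16

Marginal revenue from the inverse demand is MR = 50 − 4y.
The marginal product is MP_H = H^(-1/2).
A monopolist hires until marginal revenue product equals the wage: MR·MP_H = w.
At H, y = 2·√H. Substituting and solving: (50 − 8·√H)·H^(-1/2) = 4.5 gives H = 16.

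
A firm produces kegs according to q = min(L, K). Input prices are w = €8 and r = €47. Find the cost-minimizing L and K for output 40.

L* = 40, K* = 40

With a fixed-proportions technology, the cost-minimizing bundle uses no slack in either input: L = K = q.
So L = 40 and K = 40.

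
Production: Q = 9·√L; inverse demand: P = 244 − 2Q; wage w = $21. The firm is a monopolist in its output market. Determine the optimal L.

L* = 36

Marginal revenue from the inverse demand is MR = 244 − 4Q.
The marginal product is MP_L = 4.5·L^(-1/2).
A monopolist hires until marginal revenue product equals the wage: MR·MP_L = w.
At L, Q = 9·√L. Substituting and solving: (244 − 36·√L)·4.5·L^(-1/2) = 21 gives L = 36.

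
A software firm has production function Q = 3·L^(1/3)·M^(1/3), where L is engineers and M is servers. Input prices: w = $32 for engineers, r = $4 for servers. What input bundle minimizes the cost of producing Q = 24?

L* = 8, M* = 64

Cost minimization requires the marginal rate of technical substitution to equal the input-price ratio: MP_L/MP_M = w/r.
Here MP_L/MP_M = (1/3)·(M/L)/(1/3) = (M/L). Setting this equal to 32/4 = 8 gives M = 8L.
Substituting into Q = 24: 3·L^(1/3)·(8L)^(1/3) = 24.
Solving, L = 8 and M = 64.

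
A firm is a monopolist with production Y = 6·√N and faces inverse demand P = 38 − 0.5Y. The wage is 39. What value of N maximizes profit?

N* = 4

Marginal revenue from the inverse demand is MR = 38 − Y.
The marginal product is MP_N = 3·N^(-1/2).
A monopolist hires until marginal revenue product equals the wage: MR·MP_N = w.
At N, Y = 6·√N. Substituting and solving: (38 − 6·√N)·3·N^(-1/2) = 39 gives N = 4.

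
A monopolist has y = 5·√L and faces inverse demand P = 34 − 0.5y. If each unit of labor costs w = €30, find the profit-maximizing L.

Marginal revenue from the inverse demand is MR = 34 − y.
The marginal product is MP_L = 2.5·L^(-1/2).
A monopolist hires until marginal revenue product equals the wage: MR·MP_L = w.
At L, y = 5·√L. Substituting and solving: (34 − 5·√L)·2.5·L^(-1/2) = 30 gives L = 4.

L* = 4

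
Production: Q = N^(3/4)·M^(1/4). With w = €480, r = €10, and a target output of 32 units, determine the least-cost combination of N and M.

N* = 16, M* = 256

Cost minimization requires the marginal rate of technical substitution to equal the input-price ratio: MP_N/MP_M = w/r.
Here MP_N/MP_M = (3/4)·(M/N)/(1/4) = 3·(M/N). Setting this equal to 480/10 = 48 gives M = 16N.
Substituting into Q = 32: N^(3/4)·(16N)^(1/4) = 32.
Solving, N = 16 and M = 256.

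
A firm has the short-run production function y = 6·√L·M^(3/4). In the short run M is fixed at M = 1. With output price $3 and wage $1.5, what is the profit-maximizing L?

With M = 1, MP_L = (1/2)·6·L^(-1/2)·1^(3/4) = 3·L^(-1/2).
Profit maximization for a price taker requires P·MP_L = w: 3·3·L^(-1/2) = 1.5.
So L^(-1/2) = 1/6, which gives L = 36.

L* = 36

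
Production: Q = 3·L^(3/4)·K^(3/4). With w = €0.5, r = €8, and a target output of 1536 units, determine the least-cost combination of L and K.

Cost minimization requires the marginal rate of technical substitution to equal the input-price ratio: MP_L/MP_K = w/r.
Here MP_L/MP_K = (3/4)·(K/L)/(3/4) = (K/L). Setting this equal to 0.5/8 = 0.0625 gives K = 0.0625L.
Substituting into Q = 1536: 3·L^(3/4)·(0.0625L)^(3/4) = 1536.
Solving, L = 256 and K = 16.

L* = 256, K* = 16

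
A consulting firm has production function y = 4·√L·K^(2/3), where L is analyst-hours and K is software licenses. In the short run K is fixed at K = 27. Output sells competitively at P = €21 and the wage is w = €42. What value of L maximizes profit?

With K = 27, MP_L = (1/2)·4·L^(-1/2)·27^(2/3) = 18·L^(-1/2).
Profit maximization for a price taker requires P·MP_L = w: 21·18·L^(-1/2) = 42.
So L^(-1/2) = 1/9, which gives L = 81.

L* = 81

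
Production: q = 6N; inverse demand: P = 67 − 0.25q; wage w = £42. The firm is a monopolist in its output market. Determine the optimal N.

N* = 20

Marginal revenue from the inverse demand is MR = 67 − 0.5q.
The marginal product is MP_N = 6.
A monopolist hires until marginal revenue product equals the wage: MR·MP_N = w.
(67 − 3N)·6 = 42, so N = 20.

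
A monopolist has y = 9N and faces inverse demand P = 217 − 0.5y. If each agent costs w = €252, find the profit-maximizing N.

N* = 21

Marginal revenue from the inverse demand is MR = 217 − y.
The marginal product is MP_N = 9.
A monopolist hires until marginal revenue product equals the wage: MR·MP_N = w.
(217 − 9N)·9 = 252, so N = 21.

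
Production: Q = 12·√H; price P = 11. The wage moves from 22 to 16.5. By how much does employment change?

From P·MP_H = w with MP_H = 6·H^(-1/2), the labor demand is H(w) = (66/w)^(2).
At w = 22: H = 9. At w = 16.5: H = 16.
ΔH = 16 − 9 = 7.

ΔH = 7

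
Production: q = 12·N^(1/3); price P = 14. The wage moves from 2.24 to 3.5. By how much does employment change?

From P·MP_N = w with MP_N = 4·N^(-2/3), the labor demand is N(w) = (56/w)^(3/2).
At w = 2.24: N = 125. At w = 3.5: N = 64.
ΔN = 64 − 125 = -61.

ΔN = -61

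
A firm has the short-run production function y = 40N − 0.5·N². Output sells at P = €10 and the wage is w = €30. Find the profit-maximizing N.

N* = 37

The marginal product of N is MP_N = 40 − N.
A price-taking firm hires until the value of the marginal product equals the wage: P·MP_N = w, so 10·(40 − N) = 30.
Then 40 − N = 3, giving N = 37.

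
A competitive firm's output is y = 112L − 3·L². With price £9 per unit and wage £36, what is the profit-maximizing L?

L* = 18

The marginal product of L is MP_L = 112 − 6L.
A price-taking firm hires until the value of the marginal product equals the wage: P·MP_L = w, so 9·(112 − 6L) = 36.
Then 112 − 6L = 4, giving L = 18.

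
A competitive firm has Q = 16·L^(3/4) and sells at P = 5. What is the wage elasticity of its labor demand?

ε = -4

MP_L = (3/4)·16·L^(-1/4), so P·MP_L = w gives 60·L^(-1/4) = w.
Solving, L(w) = (60/w)^(4). This is a constant-elasticity form: L ∝ w^(−4), so ε = −4.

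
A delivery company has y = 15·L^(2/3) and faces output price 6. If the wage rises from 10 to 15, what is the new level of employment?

L* = 64

From P·MP_L = w with MP_L = 10·L^(-1/3), the labor demand is L(w) = (60/w)^(3).
At w = 10: L = 216. At w = 15: L = 64.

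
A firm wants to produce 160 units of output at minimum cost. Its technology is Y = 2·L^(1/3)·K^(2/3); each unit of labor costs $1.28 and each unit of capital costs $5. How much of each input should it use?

Cost minimization requires the marginal rate of technical substitution to equal the input-price ratio: MP_L/MP_K = w/r.
Here MP_L/MP_K = (1/3)·(K/L)/(2/3) = 0.5·(K/L). Setting this equal to 1.28/5 = 0.256 gives K = 0.512L.
Substituting into Y = 160: 2·L^(1/3)·(0.512L)^(2/3) = 160.
Solving, L = 125 and K = 64.

L* = 125, K* = 64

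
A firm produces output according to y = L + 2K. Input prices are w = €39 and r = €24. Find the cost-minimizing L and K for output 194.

The inputs are perfect substitutes, so the firm uses whichever has the lower cost per unit of output.
Cost per unit of output via L is 39; via K it is 12. K is cheaper.
Producing y = 194 with K alone: L = 0, K = 97.

L* = 0, K* = 97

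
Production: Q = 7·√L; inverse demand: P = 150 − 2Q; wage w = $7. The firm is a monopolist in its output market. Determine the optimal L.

L* = 25

Marginal revenue from the inverse demand is MR = 150 − 4Q.
The marginal product is MP_L = 3.5·L^(-1/2).
A monopolist hires until marginal revenue product equals the wage: MR·MP_L = w.
At L, Q = 7·√L. Substituting and solving: (150 − 28·√L)·3.5·L^(-1/2) = 7 gives L = 25.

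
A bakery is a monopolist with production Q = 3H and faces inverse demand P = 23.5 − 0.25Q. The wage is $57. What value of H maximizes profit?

Marginal revenue from the inverse demand is MR = 23.5 − 0.5Q.
The marginal product is MP_H = 3.
A monopolist hires until marginal revenue product equals the wage: MR·MP_H = w.
(23.5 − 1.5H)·3 = 57, so H = 3.

H* = 3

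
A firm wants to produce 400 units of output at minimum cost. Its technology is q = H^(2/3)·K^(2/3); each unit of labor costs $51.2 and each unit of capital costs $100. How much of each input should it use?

H* = 125, K* = 64

Cost minimization requires the marginal rate of technical substitution to equal the input-price ratio: MP_H/MP_K = w/r.
Here MP_H/MP_K = (2/3)·(K/H)/(2/3) = (K/H). Setting this equal to 51.2/100 = 0.512 gives K = 0.512H.
Substituting into q = 400: H^(2/3)·(0.512H)^(2/3) = 400.
Solving, H = 125 and K = 64.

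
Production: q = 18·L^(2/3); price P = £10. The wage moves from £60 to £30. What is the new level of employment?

From P·MP_L = w with MP_L = 12·L^(-1/3), the labor demand is L(w) = (120/w)^(3).
At w = 60: L = 8. At w = 30: L = 64.

L* = 64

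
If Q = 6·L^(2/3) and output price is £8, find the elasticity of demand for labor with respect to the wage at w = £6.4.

MP_L = (2/3)·6·L^(-1/3), so P·MP_L = w gives 32·L^(-1/3) = w.
Solving, L(w) = (32/w)^(3). This is a constant-elasticity form: L ∝ w^(−3), so ε = −3.

ε = -3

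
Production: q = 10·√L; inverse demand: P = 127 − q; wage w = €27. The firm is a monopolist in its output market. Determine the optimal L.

L* = 25

Marginal revenue from the inverse demand is MR = 127 − 2q.
The marginal product is MP_L = 5·L^(-1/2).
A monopolist hires until marginal revenue product equals the wage: MR·MP_L = w.
At L, q = 10·√L. Substituting and solving: (127 − 20·√L)·5·L^(-1/2) = 27 gives L = 25.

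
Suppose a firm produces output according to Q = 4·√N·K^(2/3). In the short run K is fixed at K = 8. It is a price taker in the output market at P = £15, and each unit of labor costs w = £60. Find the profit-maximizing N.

N* = 4

With K = 8, MP_N = (1/2)·4·N^(-1/2)·8^(2/3) = 8·N^(-1/2).
Profit maximization for a price taker requires P·MP_N = w: 15·8·N^(-1/2) = 60.
So N^(-1/2) = 0.5, which gives N = 4.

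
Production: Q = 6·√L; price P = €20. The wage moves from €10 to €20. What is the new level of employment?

From P·MP_L = w with MP_L = 3·L^(-1/2), the labor demand is L(w) = (60/w)^(2).
At w = 10: L = 36. At w = 20: L = 9.

L* = 9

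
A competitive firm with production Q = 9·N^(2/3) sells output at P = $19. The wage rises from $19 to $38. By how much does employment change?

ΔN = -189

From P·MP_N = w with MP_N = 6·N^(-1/3), the labor demand is N(w) = (114/w)^(3).
At w = 19: N = 216. At w = 38: N = 27.
ΔN = 27 − 216 = -189.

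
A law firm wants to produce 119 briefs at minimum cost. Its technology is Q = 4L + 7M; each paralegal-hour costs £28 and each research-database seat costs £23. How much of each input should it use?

L* = 0, M* = 17

The inputs are perfect substitutes, so the firm uses whichever has the lower cost per unit of output.
Cost per unit of output via L is w/4 = 7; via M it is r/7 = 23/7. M is cheaper.
Producing Q = 119 with M alone: L = 0, M = 17.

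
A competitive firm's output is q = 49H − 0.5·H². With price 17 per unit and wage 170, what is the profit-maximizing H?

The marginal product of H is MP_H = 49 − H.
A price-taking firm hires until the value of the marginal product equals the wage: P·MP_H = w, so 17·(49 − H) = 170.
Then 49 − H = 10, giving H = 39.

H* = 39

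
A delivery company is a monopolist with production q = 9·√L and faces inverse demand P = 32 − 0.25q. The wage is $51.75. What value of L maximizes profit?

Marginal revenue from the inverse demand is MR = 32 − 0.5q.
The marginal product is MP_L = 4.5·L^(-1/2).
A monopolist hires until marginal revenue product equals the wage: MR·MP_L = w.
At L, q = 9·√L. Substituting and solving: (32 − 4.5·√L)·4.5·L^(-1/2) = 51.75 gives L = 4.

L* = 4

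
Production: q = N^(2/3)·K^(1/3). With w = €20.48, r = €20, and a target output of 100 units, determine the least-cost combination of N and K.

Cost minimization requires the marginal rate of technical substitution to equal the input-price ratio: MP_N/MP_K = w/r.
Here MP_N/MP_K = (2/3)·(K/N)/(1/3) = 2·(K/N). Setting this equal to 20.48/20 = 1.024 gives K = 0.512N.
Substituting into q = 100: N^(2/3)·(0.512N)^(1/3) = 100.
Solving, N = 125 and K = 64.

N* = 125, K* = 64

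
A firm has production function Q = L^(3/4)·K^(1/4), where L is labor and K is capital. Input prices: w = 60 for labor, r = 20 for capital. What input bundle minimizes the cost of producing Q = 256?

L* = 256, K* = 256

Cost minimization requires the marginal rate of technical substitution to equal the input-price ratio: MP_L/MP_K = w/r.
Here MP_L/MP_K = (3/4)·(K/L)/(1/4) = 3·(K/L). Setting this equal to 60/20 = 3 gives K = L.
Substituting into Q = 256: L^(3/4)·(L)^(1/4) = 256.
Solving, L = 256 and K = 256.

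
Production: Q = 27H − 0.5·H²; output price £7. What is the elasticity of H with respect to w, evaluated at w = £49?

ε = -0.35

From P·MP_H = w with MP_H = 27 − H, labor demand is H(w) = 27 − w/7.
dH/dw = −1/(7) = -1/7.
At w = 49, H = 20, so ε = (dH/dw)·(w/H) = (-1/7)·(49/20) = -0.35.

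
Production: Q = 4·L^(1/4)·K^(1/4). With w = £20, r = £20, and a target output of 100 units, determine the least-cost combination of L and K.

Cost minimization requires the marginal rate of technical substitution to equal the input-price ratio: MP_L/MP_K = w/r.
Here MP_L/MP_K = (1/4)·(K/L)/(1/4) = (K/L). Setting this equal to 20/20 = 1 gives K = L.
Substituting into Q = 100: 4·L^(1/4)·(L)^(1/4) = 100.
Solving, L = 625 and K = 625.

L* = 625, K* = 625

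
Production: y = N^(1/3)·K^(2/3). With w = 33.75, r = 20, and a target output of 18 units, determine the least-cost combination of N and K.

N* = 8, K* = 27

Cost minimization requires the marginal rate of technical substitution to equal the input-price ratio: MP_N/MP_K = w/r.
Here MP_N/MP_K = (1/3)·(K/N)/(2/3) = 0.5·(K/N). Setting this equal to 33.75/20 = 1.6875 gives K = 3.375N.
Substituting into y = 18: N^(1/3)·(3.375N)^(2/3) = 18.
Solving, N = 8 and K = 27.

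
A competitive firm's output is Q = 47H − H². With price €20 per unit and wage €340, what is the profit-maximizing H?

H* = 15

The marginal product of H is MP_H = 47 − 2H.
A price-taking firm hires until the value of the marginal product equals the wage: P·MP_H = w, so 20·(47 − 2H) = 340.
Then 47 − 2H = 17, giving H = 15.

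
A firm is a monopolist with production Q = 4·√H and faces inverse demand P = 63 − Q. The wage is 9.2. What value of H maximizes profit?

Marginal revenue from the inverse demand is MR = 63 − 2Q.
The marginal product is MP_H = 2·H^(-1/2).
A monopolist hires until marginal revenue product equals the wage: MR·MP_H = w.
At H, Q = 4·√H. Substituting and solving: (63 − 8·√H)·2·H^(-1/2) = 9.2 gives H = 25.

H* = 25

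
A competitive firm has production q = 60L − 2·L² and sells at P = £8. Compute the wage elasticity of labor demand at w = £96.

From P·MP_L = w with MP_L = 60 − 4L, labor demand is L(w) = (60 − w/8)/4.
dL/dw = −1/(32) = -0.03125.
At w = 96, L = 12, so ε = (dL/dw)·(w/L) = (-0.03125)·(96/12) = -0.25.

ε = -0.25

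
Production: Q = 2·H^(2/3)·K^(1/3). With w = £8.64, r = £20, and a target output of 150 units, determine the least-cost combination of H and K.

Cost minimization requires the marginal rate of technical substitution to equal the input-price ratio: MP_H/MP_K = w/r.
Here MP_H/MP_K = (2/3)·(K/H)/(1/3) = 2·(K/H). Setting this equal to 8.64/20 = 0.432 gives K = 0.216H.
Substituting into Q = 150: 2·H^(2/3)·(0.216H)^(1/3) = 150.
Solving, H = 125 and K = 27.

H* = 125, K* = 27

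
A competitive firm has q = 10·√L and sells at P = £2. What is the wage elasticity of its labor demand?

MP_L = (1/2)·10·L^(-1/2), so P·MP_L = w gives 10·L^(-1/2) = w.
Solving, L(w) = (10/w)^(2). This is a constant-elasticity form: L ∝ w^(−2), so ε = −2.

ε = -2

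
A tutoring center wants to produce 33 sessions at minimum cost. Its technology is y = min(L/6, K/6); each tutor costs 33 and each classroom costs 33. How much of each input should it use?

With a fixed-proportions technology, the cost-minimizing bundle uses no slack in either input: L/6 = K/6 = y.
So L = 6·33 = 198 and K = 6·33 = 198.

L* = 198, K* = 198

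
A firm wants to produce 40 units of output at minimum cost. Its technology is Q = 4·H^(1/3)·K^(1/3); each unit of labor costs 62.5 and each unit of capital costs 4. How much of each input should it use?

Cost minimization requires the marginal rate of technical substitution to equal the input-price ratio: MP_H/MP_K = w/r.
Here MP_H/MP_K = (1/3)·(K/H)/(1/3) = (K/H). Setting this equal to 62.5/4 = 15.625 gives K = 15.625H.
Substituting into Q = 40: 4·H^(1/3)·(15.625H)^(1/3) = 40.
Solving, H = 8 and K = 125.

H* = 8, K* = 125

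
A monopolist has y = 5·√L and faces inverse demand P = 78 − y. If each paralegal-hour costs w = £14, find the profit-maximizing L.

Marginal revenue from the inverse demand is MR = 78 − 2y.
The marginal product is MP_L = 2.5·L^(-1/2).
A monopolist hires until marginal revenue product equals the wage: MR·MP_L = w.
At L, y = 5·√L. Substituting and solving: (78 − 10·√L)·2.5·L^(-1/2) = 14 gives L = 25.

L* = 25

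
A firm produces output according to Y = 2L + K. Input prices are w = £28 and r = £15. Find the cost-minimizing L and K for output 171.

The inputs are perfect substitutes, so the firm uses whichever has the lower cost per unit of output.
Cost per unit of output via L is 14; via K it is 15. L is cheaper.
Producing Y = 171 with L alone: L = 85.5, K = 0.

L* = 85.5, K* = 0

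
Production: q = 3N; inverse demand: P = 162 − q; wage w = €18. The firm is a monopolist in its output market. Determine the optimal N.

N* = 26

Marginal revenue from the inverse demand is MR = 162 − 2q.
The marginal product is MP_N = 3.
A monopolist hires until marginal revenue product equals the wage: MR·MP_N = w.
(162 − 6N)·3 = 18, so N = 26.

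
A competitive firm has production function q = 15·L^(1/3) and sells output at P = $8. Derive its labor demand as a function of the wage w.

MP_L = (1/3)·15·L^(-2/3) = 5·L^(-2/3).
Setting P·MP_L = w: 40·L^(-2/3) = w.
Solving for L: L^(-2/3) = w/40, so L = (40/w)^(3/2).

L(w) = (40/w)^(3/2)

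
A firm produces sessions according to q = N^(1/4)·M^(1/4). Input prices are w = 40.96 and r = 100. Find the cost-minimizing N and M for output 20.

N* = 625, M* = 256

Cost minimization requires the marginal rate of technical substitution to equal the input-price ratio: MP_N/MP_M = w/r.
Here MP_N/MP_M = (1/4)·(M/N)/(1/4) = (M/N). Setting this equal to 40.96/100 = 0.4096 gives M = 0.4096N.
Substituting into q = 20: N^(1/4)·(0.4096N)^(1/4) = 20.
Solving, N = 625 and M = 256.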